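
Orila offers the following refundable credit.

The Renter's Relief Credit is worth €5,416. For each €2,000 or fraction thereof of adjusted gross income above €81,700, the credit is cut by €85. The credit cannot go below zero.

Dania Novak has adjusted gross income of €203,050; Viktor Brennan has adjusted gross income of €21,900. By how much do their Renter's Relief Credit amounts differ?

€5,185

Dania (€203,050): Renter's Relief Credit: income exceeds €81,700 by €121,350, which is 61 full-or-partial €2,000 increments; reduction = 61 × €85 = €5,185, leaving €231.
Viktor (€21,900): Renter's Relief Credit: €21,900 is at or below the €81,700 threshold, so the full €5,416 applies.
Difference: |€231 − €5,416| = €5,185.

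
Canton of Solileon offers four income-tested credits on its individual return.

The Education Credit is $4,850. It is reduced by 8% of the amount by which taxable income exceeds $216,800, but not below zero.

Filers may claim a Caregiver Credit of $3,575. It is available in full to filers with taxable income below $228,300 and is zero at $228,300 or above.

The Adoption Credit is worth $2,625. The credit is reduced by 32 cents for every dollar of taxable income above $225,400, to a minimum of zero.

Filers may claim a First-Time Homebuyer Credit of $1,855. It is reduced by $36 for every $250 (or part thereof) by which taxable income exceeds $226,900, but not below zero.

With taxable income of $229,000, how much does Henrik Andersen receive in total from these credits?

$6,878

Education Credit: 8% of the $12,200 excess over $216,800 is $976; credit = $4,850 − $976 = $3,874.
Caregiver Credit: $229,000 meets or exceeds the $228,300 cutoff, so the credit is $0.
Adoption Credit: 32% of the $3,600 excess over $225,400 is $1,152; credit = $2,625 − $1,152 = $1,473.
First-Time Homebuyer Credit: income exceeds $226,900 by $2,100, which is 9 full-or-partial $250 increments; reduction = 9 × $36 = $324, leaving $1,531.
Total: $3,874 + $0 + $1,473 + $1,531 = $6,878.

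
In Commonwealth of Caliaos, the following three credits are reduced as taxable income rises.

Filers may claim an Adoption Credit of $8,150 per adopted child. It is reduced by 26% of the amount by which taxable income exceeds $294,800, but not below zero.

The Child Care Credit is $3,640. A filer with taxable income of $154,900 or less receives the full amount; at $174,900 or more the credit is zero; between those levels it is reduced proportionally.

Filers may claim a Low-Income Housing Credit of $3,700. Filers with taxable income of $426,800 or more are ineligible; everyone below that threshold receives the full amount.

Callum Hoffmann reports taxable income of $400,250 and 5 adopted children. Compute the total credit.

$17,033

Adoption Credit: base = 5 × $8,150 = $40,750. 26% of the $105,450 excess over $294,800 is $27,417; credit = $40,750 − $27,417 = $13,333.
Child Care Credit: $400,250 is at or above $174,900, so the credit is $0.
Low-Income Housing Credit: $400,250 is below the $426,800 cutoff, so the full $3,700 applies.
Total: $13,333 + $0 + $3,700 = $17,033.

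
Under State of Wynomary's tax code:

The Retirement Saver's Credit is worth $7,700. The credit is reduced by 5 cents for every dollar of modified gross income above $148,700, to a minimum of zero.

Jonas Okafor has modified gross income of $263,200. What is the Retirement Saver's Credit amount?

Retirement Saver's Credit: 5% of the $114,500 excess over $148,700 is $5,725; credit = $7,700 − $5,725 = $1,975.

$1,975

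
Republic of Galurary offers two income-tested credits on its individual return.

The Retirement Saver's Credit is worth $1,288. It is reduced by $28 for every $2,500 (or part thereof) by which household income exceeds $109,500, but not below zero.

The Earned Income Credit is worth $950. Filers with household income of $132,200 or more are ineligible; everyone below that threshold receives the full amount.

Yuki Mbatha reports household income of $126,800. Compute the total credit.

$2,042

Retirement Saver's Credit: income exceeds $109,500 by $17,300, which is 7 full-or-partial $2,500 increments; reduction = 7 × $28 = $196, leaving $1,092.
Earned Income Credit: $126,800 is below the $132,200 cutoff, so the full $950 applies.
Total: $1,092 + $950 = $2,042.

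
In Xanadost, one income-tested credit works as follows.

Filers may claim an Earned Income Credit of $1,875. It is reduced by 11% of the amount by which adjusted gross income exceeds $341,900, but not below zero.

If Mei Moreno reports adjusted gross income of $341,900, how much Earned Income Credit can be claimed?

Earned Income Credit: $341,900 is at or below the $341,900 threshold, so the full $1,875 applies.

$1,875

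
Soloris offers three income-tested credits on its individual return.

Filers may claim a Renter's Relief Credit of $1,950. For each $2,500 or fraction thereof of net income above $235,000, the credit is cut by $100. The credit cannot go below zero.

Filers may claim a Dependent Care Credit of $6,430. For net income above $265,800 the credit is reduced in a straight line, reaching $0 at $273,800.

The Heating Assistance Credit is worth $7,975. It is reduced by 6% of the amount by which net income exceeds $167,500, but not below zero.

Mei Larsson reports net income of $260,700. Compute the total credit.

$9,663

Renter's Relief Credit: income exceeds $235,000 by $25,700, which is 11 full-or-partial $2,500 increments; reduction = 11 × $100 = $1,100, leaving $850.
Dependent Care Credit: $260,700 is at or below the $265,800 threshold, so the full $6,430 applies.
Heating Assistance Credit: 6% of the $93,200 excess over $167,500 is $5,592; credit = $7,975 − $5,592 = $2,383.
Total: $850 + $6,430 + $2,383 = $9,663.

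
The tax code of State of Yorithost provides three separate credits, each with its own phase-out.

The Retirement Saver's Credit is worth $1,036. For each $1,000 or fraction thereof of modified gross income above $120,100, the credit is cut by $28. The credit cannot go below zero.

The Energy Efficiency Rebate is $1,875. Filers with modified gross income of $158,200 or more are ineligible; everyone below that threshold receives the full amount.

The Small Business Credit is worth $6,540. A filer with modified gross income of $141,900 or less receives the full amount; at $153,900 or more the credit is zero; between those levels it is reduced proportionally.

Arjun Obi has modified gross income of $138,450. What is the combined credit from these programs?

Retirement Saver's Credit: income exceeds $120,100 by $18,350, which is 19 full-or-partial $1,000 increments; reduction = 19 × $28 = $532, leaving $504.
Energy Efficiency Rebate: $138,450 is below the $158,200 cutoff, so the full $1,875 applies.
Small Business Credit: $138,450 is at or below the $141,900 threshold, so the full $6,540 applies.
Total: $504 + $1,875 + $6,540 = $8,919.

$8,919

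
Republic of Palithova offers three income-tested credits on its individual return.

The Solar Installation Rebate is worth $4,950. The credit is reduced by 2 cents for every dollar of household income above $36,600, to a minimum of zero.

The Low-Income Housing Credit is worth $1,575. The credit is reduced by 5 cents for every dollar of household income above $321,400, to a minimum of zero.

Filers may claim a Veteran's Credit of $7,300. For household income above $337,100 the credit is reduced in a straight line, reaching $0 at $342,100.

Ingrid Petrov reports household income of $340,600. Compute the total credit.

Solar Installation Rebate: 2% of the $304,000 excess over $36,600 is $6,080 ≥ base, so the credit is $0.
Low-Income Housing Credit: 5% of the $19,200 excess over $321,400 is $960; credit = $1,575 − $960 = $615.
Veteran's Credit: $340,600 is $3,500 into a $5,000 phase-out range, leaving 1,500/5,000 of the credit: $7,300 × 1,500/5,000 = $2,190.
Total: $0 + $615 + $2,190 = $2,805.

$2,805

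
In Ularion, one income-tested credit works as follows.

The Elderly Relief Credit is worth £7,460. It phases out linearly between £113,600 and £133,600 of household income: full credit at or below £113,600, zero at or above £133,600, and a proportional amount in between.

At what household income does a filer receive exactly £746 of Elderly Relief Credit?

£746 is 746/7,460 of the full £7,460, so 6,714/7,460 of the £20,000 range has been used: income = £113,600 + £20,000 × 6,714/7,460 = £131,600.

£131,600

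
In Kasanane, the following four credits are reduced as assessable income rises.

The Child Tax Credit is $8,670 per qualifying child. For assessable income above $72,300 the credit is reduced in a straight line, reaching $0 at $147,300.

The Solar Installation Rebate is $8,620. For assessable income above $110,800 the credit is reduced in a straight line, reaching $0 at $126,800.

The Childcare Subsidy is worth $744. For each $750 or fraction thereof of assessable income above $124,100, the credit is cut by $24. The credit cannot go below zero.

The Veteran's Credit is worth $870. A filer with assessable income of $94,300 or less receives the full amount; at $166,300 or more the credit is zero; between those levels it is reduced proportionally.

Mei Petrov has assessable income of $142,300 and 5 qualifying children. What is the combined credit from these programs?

Child Tax Credit: base = 5 × $8,670 = $43,350. $142,300 is $70,000 into a $75,000 phase-out range, leaving 5,000/75,000 of the credit: $43,350 × 5,000/75,000 = $2,890.
Solar Installation Rebate: $142,300 is at or above $126,800, so the credit is $0.
Childcare Subsidy: income exceeds $124,100 by $18,200, which is 25 full-or-partial $750 increments; reduction = 25 × $24 = $600, leaving $144.
Veteran's Credit: $142,300 is $48,000 into a $72,000 phase-out range, leaving 24,000/72,000 of the credit: $870 × 24,000/72,000 = $290.
Total: $2,890 + $0 + $144 + $290 = $3,324.

$3,324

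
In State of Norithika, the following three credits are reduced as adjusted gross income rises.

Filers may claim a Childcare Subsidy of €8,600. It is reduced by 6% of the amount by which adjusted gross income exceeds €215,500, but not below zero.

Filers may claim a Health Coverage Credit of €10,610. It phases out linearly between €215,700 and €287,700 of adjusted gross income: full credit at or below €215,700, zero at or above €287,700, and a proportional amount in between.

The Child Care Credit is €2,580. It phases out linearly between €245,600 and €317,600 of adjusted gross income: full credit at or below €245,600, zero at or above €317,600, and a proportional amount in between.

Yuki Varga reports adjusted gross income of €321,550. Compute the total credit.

€2,237

Childcare Subsidy: 6% of the €106,050 excess over €215,500 is €6,363; credit = €8,600 − €6,363 = €2,237.
Health Coverage Credit: €321,550 is at or above €287,700, so the credit is €0.
Child Care Credit: €321,550 is at or above €317,600, so the credit is €0.
Total: €2,237 + €0 + €0 = €2,237.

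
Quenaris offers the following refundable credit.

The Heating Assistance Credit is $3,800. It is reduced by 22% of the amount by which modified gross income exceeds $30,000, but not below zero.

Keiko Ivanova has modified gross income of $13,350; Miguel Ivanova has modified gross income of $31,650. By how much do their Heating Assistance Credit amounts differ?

Keiko ($13,350): Heating Assistance Credit: $13,350 is at or below the $30,000 threshold, so the full $3,800 applies.
Miguel ($31,650): Heating Assistance Credit: 22% of the $1,650 excess over $30,000 is $363; credit = $3,800 − $363 = $3,437.
Difference: |$3,800 − $3,437| = $363.

$363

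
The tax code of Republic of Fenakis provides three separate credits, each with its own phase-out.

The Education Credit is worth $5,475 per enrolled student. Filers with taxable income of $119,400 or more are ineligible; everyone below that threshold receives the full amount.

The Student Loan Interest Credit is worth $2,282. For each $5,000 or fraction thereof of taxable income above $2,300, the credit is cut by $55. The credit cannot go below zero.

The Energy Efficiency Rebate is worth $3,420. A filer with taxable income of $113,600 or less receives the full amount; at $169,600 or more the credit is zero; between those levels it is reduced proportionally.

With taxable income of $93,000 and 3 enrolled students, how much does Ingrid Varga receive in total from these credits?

$21,082

Education Credit: base = 3 × $5,475 = $16,425. $93,000 is below the $119,400 cutoff, so the full $16,425 applies.
Student Loan Interest Credit: income exceeds $2,300 by $90,700, which is 19 full-or-partial $5,000 increments; reduction = 19 × $55 = $1,045, leaving $1,237.
Energy Efficiency Rebate: $93,000 is at or below the $113,600 threshold, so the full $3,420 applies.
Total: $16,425 + $1,237 + $3,420 = $21,082.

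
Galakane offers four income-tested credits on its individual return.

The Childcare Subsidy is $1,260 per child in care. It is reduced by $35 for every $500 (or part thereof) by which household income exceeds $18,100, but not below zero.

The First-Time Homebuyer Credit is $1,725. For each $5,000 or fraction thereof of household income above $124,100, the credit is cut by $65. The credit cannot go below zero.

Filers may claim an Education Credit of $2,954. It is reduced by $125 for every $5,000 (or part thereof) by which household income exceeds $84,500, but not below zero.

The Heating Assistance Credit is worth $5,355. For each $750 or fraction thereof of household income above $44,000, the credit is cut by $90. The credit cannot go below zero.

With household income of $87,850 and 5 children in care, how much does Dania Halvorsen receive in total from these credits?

Childcare Subsidy: base = 5 × $1,260 = $6,300. income exceeds $18,100 by $69,750, which is 140 full-or-partial $500 increments; reduction = 140 × $35 = $4,900, leaving $1,400.
First-Time Homebuyer Credit: $87,850 is at or below the $124,100 threshold, so the full $1,725 applies.
Education Credit: income exceeds $84,500 by $3,350, which is 1 full-or-partial $5,000 increment; reduction = 1 × $125 = $125, leaving $2,829.
Heating Assistance Credit: income exceeds $44,000 by $43,850, which is 59 full-or-partial $750 increments; reduction = 59 × $90 = $5,310, leaving $45.
Total: $1,400 + $1,725 + $2,829 + $45 = $5,999.

$5,999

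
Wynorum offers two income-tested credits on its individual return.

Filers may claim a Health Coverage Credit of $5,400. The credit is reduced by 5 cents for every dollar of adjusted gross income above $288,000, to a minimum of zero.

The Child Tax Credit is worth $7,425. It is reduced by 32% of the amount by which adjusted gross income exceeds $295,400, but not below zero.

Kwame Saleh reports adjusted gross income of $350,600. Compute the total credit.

Health Coverage Credit: 5% of the $62,600 excess over $288,000 is $3,130; credit = $5,400 − $3,130 = $2,270.
Child Tax Credit: 32% of the $55,200 excess over $295,400 is $17,664 ≥ base, so the credit is $0.
Total: $2,270 + $0 = $2,270.

$2,270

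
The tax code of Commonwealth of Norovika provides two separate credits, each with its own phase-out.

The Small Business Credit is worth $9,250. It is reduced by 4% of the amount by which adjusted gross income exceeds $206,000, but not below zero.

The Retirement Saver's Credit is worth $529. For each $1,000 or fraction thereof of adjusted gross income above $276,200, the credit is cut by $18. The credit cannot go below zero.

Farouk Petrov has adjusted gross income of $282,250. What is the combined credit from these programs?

Small Business Credit: 4% of the $76,250 excess over $206,000 is $3,050; credit = $9,250 − $3,050 = $6,200.
Retirement Saver's Credit: income exceeds $276,200 by $6,050, which is 7 full-or-partial $1,000 increments; reduction = 7 × $18 = $126, leaving $403.
Total: $6,200 + $403 = $6,603.

$6,603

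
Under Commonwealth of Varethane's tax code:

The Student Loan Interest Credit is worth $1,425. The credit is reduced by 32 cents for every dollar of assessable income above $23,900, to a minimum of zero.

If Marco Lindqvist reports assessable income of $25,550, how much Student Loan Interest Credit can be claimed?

$897

Student Loan Interest Credit: 32% of the $1,650 excess over $23,900 is $528; credit = $1,425 − $528 = $897.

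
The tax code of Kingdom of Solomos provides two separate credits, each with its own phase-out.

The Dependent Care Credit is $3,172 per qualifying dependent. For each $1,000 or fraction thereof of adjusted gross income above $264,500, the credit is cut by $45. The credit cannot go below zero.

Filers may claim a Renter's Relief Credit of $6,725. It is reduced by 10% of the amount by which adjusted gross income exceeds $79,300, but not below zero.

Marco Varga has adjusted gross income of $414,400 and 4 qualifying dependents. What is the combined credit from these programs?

Dependent Care Credit: base = 4 × $3,172 = $12,688. income exceeds $264,500 by $149,900, which is 150 full-or-partial $1,000 increments; reduction = 150 × $45 = $6,750, leaving $5,938.
Renter's Relief Credit: 10% of the $335,100 excess over $79,300 is $33,510 ≥ base, so the credit is $0.
Total: $5,938 + $0 = $5,938.

$5,938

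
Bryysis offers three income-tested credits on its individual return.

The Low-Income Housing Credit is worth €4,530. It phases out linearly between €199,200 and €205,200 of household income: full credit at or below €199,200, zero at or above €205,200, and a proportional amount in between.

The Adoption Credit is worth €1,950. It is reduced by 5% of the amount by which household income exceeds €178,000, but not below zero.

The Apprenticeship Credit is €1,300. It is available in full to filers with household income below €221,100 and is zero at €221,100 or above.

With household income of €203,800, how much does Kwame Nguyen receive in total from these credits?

Low-Income Housing Credit: €203,800 is €4,600 into a €6,000 phase-out range, leaving 1,400/6,000 of the credit: €4,530 × 1,400/6,000 = €1,057.
Adoption Credit: 5% of the €25,800 excess over €178,000 is €1,290; credit = €1,950 − €1,290 = €660.
Apprenticeship Credit: €203,800 is below the €221,100 cutoff, so the full €1,300 applies.
Total: €1,057 + €660 + €1,300 = €3,017.

€3,017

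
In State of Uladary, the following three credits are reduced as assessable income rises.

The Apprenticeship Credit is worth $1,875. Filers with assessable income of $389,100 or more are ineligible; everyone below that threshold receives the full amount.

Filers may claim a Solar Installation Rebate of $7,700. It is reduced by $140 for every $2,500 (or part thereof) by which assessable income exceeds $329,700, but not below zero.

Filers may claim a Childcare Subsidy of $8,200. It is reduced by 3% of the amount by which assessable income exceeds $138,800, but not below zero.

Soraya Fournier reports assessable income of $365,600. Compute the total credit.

Apprenticeship Credit: $365,600 is below the $389,100 cutoff, so the full $1,875 applies.
Solar Installation Rebate: income exceeds $329,700 by $35,900, which is 15 full-or-partial $2,500 increments; reduction = 15 × $140 = $2,100, leaving $5,600.
Childcare Subsidy: 3% of the $226,800 excess over $138,800 is $6,804; credit = $8,200 − $6,804 = $1,396.
Total: $1,875 + $5,600 + $1,396 = $8,871.

$8,871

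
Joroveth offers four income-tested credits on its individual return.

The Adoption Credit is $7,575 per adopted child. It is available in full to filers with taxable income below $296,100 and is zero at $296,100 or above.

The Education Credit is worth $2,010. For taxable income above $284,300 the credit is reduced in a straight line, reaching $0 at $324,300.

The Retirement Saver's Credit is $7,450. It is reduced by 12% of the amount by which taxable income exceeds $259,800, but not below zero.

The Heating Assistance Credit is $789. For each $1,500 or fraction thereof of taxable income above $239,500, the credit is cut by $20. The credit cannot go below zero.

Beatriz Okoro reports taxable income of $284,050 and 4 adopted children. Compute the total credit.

$37,039

Adoption Credit: base = 4 × $7,575 = $30,300. $284,050 is below the $296,100 cutoff, so the full $30,300 applies.
Education Credit: $284,050 is at or below the $284,300 threshold, so the full $2,010 applies.
Retirement Saver's Credit: 12% of the $24,250 excess over $259,800 is $2,910; credit = $7,450 − $2,910 = $4,540.
Heating Assistance Credit: income exceeds $239,500 by $44,550, which is 30 full-or-partial $1,500 increments; reduction = 30 × $20 = $600, leaving $189.
Total: $30,300 + $2,010 + $4,540 + $189 = $37,039.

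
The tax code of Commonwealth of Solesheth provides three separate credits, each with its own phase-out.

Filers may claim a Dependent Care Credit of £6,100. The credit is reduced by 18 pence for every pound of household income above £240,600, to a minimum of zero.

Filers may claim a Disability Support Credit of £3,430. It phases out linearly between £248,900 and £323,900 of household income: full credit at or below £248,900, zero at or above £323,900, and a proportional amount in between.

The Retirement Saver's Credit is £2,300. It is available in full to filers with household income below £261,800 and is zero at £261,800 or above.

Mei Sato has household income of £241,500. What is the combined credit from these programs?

Dependent Care Credit: 18% of the £900 excess over £240,600 is £162; credit = £6,100 − £162 = £5,938.
Disability Support Credit: £241,500 is at or below the £248,900 threshold, so the full £3,430 applies.
Retirement Saver's Credit: £241,500 is below the £261,800 cutoff, so the full £2,300 applies.
Total: £5,938 + £3,430 + £2,300 = £11,668.

£11,668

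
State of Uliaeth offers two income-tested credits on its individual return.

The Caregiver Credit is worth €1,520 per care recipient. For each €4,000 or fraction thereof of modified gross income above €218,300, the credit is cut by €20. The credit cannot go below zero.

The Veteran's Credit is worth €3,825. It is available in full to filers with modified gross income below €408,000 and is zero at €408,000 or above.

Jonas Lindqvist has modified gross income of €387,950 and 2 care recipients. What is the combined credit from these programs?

€6,005

Caregiver Credit: base = 2 × €1,520 = €3,040. income exceeds €218,300 by €169,650, which is 43 full-or-partial €4,000 increments; reduction = 43 × €20 = €860, leaving €2,180.
Veteran's Credit: €387,950 is below the €408,000 cutoff, so the full €3,825 applies.
Total: €2,180 + €3,825 = €6,005.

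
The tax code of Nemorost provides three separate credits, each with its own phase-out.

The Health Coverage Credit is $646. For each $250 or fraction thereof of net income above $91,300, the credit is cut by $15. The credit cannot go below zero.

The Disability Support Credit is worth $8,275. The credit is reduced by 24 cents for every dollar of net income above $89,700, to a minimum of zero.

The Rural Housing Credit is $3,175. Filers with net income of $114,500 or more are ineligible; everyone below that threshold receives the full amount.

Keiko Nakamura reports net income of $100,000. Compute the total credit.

Health Coverage Credit: income exceeds $91,300 by $8,700, which is 35 full-or-partial $250 increments; reduction = 35 × $15 = $525, leaving $121.
Disability Support Credit: 24% of the $10,300 excess over $89,700 is $2,472; credit = $8,275 − $2,472 = $5,803.
Rural Housing Credit: $100,000 is below the $114,500 cutoff, so the full $3,175 applies.
Total: $121 + $5,803 + $3,175 = $9,099.

$9,099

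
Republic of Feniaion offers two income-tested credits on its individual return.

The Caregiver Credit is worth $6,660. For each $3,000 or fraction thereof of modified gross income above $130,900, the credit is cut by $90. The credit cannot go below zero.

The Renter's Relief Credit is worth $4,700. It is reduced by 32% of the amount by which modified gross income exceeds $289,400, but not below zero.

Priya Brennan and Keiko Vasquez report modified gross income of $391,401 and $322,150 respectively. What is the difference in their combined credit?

Priya ($391,401): Caregiver Credit: income exceeds $130,900 by $260,501 → 87 increments × $90 = $7,830 ≥ base, so the credit is $0. Renter's Relief Credit: 32% of the $102,001 excess over $289,400 is $32,640.32 ≥ base, so the credit is $0. total $0 + $0 = $0
Keiko ($322,150): Caregiver Credit: income exceeds $130,900 by $191,250, which is 64 full-or-partial $3,000 increments; reduction = 64 × $90 = $5,760, leaving $900. Renter's Relief Credit: 32% of the $32,750 excess over $289,400 is $10,480 ≥ base, so the credit is $0. total $900 + $0 = $900
Difference: |$0 − $900| = $900.

$900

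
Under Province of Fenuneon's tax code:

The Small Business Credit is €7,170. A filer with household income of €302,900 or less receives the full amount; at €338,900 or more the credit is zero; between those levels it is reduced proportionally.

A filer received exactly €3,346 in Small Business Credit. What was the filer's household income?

€322,100

€3,346 is 3,346/7,170 of the full €7,170, so 3,824/7,170 of the €36,000 range has been used: income = €302,900 + €36,000 × 3,824/7,170 = €322,100.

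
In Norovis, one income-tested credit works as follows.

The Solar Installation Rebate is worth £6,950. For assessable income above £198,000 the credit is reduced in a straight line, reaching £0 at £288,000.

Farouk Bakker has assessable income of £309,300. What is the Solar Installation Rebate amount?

£0

Solar Installation Rebate: £309,300 is at or above £288,000, so the credit is £0.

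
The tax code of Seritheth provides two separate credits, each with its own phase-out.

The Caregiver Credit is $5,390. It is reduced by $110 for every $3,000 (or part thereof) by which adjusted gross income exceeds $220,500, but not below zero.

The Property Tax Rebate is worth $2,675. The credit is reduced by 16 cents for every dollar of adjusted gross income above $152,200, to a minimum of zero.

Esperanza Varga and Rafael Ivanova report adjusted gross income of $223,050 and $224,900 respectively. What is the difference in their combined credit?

Esperanza ($223,050): Caregiver Credit: income exceeds $220,500 by $2,550, which is 1 full-or-partial $3,000 increment; reduction = 1 × $110 = $110, leaving $5,280. Property Tax Rebate: 16% of the $70,850 excess over $152,200 is $11,336 ≥ base, so the credit is $0. total $5,280 + $0 = $5,280
Rafael ($224,900): Caregiver Credit: income exceeds $220,500 by $4,400, which is 2 full-or-partial $3,000 increments; reduction = 2 × $110 = $220, leaving $5,170. Property Tax Rebate: 16% of the $72,700 excess over $152,200 is $11,632 ≥ base, so the credit is $0. total $5,170 + $0 = $5,170
Difference: |$5,280 − $5,170| = $110.

$110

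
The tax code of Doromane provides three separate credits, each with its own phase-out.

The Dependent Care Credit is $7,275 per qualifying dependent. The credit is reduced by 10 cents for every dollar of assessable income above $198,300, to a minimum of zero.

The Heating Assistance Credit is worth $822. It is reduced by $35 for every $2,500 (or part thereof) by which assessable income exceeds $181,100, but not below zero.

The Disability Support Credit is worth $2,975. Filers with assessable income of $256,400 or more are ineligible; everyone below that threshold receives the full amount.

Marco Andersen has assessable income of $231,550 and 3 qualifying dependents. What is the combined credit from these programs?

Dependent Care Credit: base = 3 × $7,275 = $21,825. 10% of the $33,250 excess over $198,300 is $3,325; credit = $21,825 − $3,325 = $18,500.
Heating Assistance Credit: income exceeds $181,100 by $50,450, which is 21 full-or-partial $2,500 increments; reduction = 21 × $35 = $735, leaving $87.
Disability Support Credit: $231,550 is below the $256,400 cutoff, so the full $2,975 applies.
Total: $18,500 + $87 + $2,975 = $21,562.

$21,562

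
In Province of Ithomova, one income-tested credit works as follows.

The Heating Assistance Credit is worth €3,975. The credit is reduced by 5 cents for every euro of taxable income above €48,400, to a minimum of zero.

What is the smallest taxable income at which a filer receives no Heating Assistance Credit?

The credit falls by 5% of each euro above €48,400, so it reaches zero when the excess is €3,975 / 5% = €79,500: income = €48,400 + €79,500 = €127,900.

€127,900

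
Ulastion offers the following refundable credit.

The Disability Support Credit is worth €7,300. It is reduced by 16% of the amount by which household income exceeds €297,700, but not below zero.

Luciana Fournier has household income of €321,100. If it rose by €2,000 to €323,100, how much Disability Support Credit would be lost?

At €321,100 — 16% of the €23,400 excess over €297,700 is €3,744; credit = €7,300 − €3,744 = €3,556.
At €323,100 — 16% of the €25,400 excess over €297,700 is €4,064; credit = €7,300 − €4,064 = €3,236.
Lost: €3,556 − €3,236 = €320.

€320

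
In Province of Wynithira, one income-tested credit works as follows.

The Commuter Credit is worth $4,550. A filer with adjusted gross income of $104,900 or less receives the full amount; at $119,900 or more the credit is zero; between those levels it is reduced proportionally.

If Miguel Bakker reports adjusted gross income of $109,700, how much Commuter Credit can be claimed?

$3,094

Commuter Credit: $109,700 is $4,800 into a $15,000 phase-out range, leaving 10,200/15,000 of the credit: $4,550 × 10,200/15,000 = $3,094.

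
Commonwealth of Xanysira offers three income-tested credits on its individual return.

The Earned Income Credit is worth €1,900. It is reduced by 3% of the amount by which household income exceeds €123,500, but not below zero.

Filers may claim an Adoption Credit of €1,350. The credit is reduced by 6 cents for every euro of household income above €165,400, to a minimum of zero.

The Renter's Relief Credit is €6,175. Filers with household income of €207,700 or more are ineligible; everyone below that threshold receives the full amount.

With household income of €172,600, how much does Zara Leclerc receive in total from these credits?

€7,520

Earned Income Credit: 3% of the €49,100 excess over €123,500 is €1,473; credit = €1,900 − €1,473 = €427.
Adoption Credit: 6% of the €7,200 excess over €165,400 is €432; credit = €1,350 − €432 = €918.
Renter's Relief Credit: €172,600 is below the €207,700 cutoff, so the full €6,175 applies.
Total: €427 + €918 + €6,175 = €7,520.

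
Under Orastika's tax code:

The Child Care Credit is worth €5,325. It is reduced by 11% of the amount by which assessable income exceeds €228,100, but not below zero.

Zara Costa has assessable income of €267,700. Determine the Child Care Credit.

€969

Child Care Credit: 11% of the €39,600 excess over €228,100 is €4,356; credit = €5,325 − €4,356 = €969.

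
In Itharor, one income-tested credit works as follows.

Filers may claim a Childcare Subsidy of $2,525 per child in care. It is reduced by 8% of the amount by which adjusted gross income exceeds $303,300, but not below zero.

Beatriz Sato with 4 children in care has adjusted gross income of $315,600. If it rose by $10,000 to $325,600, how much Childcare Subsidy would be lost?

$800

At $315,600 — base = 4 × $2,525 = $10,100. 8% of the $12,300 excess over $303,300 is $984; credit = $10,100 − $984 = $9,116.
At $325,600 — base = 4 × $2,525 = $10,100. 8% of the $22,300 excess over $303,300 is $1,784; credit = $10,100 − $1,784 = $8,316.
Lost: $9,116 − $8,316 = $800.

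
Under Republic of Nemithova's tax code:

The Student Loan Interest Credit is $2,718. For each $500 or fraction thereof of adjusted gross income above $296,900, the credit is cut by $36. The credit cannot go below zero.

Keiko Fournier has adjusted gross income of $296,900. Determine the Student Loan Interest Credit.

Student Loan Interest Credit: $296,900 is at or below the $296,900 threshold, so the full $2,718 applies.

$2,718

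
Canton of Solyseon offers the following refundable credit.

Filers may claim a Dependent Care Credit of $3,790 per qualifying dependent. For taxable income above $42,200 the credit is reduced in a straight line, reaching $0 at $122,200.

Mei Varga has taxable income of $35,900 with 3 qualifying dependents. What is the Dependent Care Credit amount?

Dependent Care Credit: base = 3 × $3,790 = $11,370. $35,900 is at or below the $42,200 threshold, so the full $11,370 applies.

$11,370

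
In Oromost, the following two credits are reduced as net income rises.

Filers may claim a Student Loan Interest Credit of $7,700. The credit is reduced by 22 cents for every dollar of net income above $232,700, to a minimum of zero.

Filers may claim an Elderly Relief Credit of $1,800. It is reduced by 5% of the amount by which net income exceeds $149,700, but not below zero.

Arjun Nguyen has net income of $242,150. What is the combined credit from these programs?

$5,621

Student Loan Interest Credit: 22% of the $9,450 excess over $232,700 is $2,079; credit = $7,700 − $2,079 = $5,621.
Elderly Relief Credit: 5% of the $92,450 excess over $149,700 is $4,622.50 ≥ base, so the credit is $0.
Total: $5,621 + $0 = $5,621.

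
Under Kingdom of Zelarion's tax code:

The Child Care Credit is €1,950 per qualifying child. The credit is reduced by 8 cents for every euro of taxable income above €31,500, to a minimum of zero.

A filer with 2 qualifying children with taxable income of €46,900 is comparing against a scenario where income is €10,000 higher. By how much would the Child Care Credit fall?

At €46,900 — base = 2 × €1,950 = €3,900. 8% of the €15,400 excess over €31,500 is €1,232; credit = €3,900 − €1,232 = €2,668.
At €56,900 — base = 2 × €1,950 = €3,900. 8% of the €25,400 excess over €31,500 is €2,032; credit = €3,900 − €2,032 = €1,868.
Lost: €2,668 − €1,868 = €800.

€800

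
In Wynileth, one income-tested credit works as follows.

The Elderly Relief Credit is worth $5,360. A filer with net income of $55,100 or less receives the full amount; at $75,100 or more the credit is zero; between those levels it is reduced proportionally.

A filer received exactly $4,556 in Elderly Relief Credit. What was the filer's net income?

$4,556 is 4,556/5,360 of the full $5,360, so 804/5,360 of the $20,000 range has been used: income = $55,100 + $20,000 × 804/5,360 = $58,100.

$58,100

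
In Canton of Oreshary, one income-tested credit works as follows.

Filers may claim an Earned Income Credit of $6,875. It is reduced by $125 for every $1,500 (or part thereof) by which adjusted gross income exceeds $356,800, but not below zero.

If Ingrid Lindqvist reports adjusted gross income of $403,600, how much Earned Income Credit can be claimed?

$2,875

Earned Income Credit: income exceeds $356,800 by $46,800, which is 32 full-or-partial $1,500 increments; reduction = 32 × $125 = $4,000, leaving $2,875.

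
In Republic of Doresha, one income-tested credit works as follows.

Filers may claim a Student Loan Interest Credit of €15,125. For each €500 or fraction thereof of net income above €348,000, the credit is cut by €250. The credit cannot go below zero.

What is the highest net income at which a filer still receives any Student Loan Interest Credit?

€378,000

After 60 increments the reduction is 60 × €250 = €15,000, leaving €125; one more increment wipes it out. Increment 60 ends at excess 60 × €500 = €30,000, so the highest qualifying income is €348,000 + €30,000 = €378,000.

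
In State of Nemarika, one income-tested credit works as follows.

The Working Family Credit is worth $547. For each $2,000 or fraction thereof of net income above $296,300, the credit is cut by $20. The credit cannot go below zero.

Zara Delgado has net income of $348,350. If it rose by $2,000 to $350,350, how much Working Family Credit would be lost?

At $348,350 — income exceeds $296,300 by $52,050, which is 27 full-or-partial $2,000 increments; reduction = 27 × $20 = $540, leaving $7.
At $350,350 — income exceeds $296,300 by $54,050 → 28 increments × $20 = $560 ≥ base, so the credit is $0.
Lost: $7 − $0 = $7.

$7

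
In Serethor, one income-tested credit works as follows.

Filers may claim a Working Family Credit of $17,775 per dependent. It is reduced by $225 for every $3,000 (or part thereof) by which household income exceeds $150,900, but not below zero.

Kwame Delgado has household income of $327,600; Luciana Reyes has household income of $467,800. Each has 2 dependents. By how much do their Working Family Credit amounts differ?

Kwame ($327,600): Working Family Credit: base = 2 × $17,775 = $35,550. income exceeds $150,900 by $176,700, which is 59 full-or-partial $3,000 increments; reduction = 59 × $225 = $13,275, leaving $22,275.
Luciana ($467,800): Working Family Credit: base = 2 × $17,775 = $35,550. income exceeds $150,900 by $316,900, which is 106 full-or-partial $3,000 increments; reduction = 106 × $225 = $23,850, leaving $11,700.
Difference: |$22,275 − $11,700| = $10,575.

$10,575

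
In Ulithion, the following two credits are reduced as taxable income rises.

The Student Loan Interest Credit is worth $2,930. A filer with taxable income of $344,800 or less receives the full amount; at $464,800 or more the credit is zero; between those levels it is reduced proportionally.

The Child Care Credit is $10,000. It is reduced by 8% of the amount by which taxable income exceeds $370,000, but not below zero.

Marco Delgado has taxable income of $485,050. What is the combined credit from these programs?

Student Loan Interest Credit: $485,050 is at or above $464,800, so the credit is $0.
Child Care Credit: 8% of the $115,050 excess over $370,000 is $9,204; credit = $10,000 − $9,204 = $796.
Total: $0 + $796 = $796.

$796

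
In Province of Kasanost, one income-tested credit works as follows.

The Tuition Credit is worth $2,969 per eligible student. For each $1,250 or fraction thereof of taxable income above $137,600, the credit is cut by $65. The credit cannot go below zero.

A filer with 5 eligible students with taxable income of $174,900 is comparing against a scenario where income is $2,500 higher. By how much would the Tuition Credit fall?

At $174,900 — base = 5 × $2,969 = $14,845. income exceeds $137,600 by $37,300, which is 30 full-or-partial $1,250 increments; reduction = 30 × $65 = $1,950, leaving $12,895.
At $177,400 — base = 5 × $2,969 = $14,845. income exceeds $137,600 by $39,800, which is 32 full-or-partial $1,250 increments; reduction = 32 × $65 = $2,080, leaving $12,765.
Lost: $12,895 − $12,765 = $130.

$130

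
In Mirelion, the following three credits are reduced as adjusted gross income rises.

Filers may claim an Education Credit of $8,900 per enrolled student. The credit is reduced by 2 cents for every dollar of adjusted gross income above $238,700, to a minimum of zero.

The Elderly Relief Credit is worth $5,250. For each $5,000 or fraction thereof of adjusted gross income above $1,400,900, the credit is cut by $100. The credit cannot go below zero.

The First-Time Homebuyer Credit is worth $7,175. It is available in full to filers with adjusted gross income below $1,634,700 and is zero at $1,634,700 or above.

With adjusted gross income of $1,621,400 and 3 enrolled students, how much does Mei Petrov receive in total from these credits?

Education Credit: base = 3 × $8,900 = $26,700. 2% of the $1,382,700 excess over $238,700 is $27,654 ≥ base, so the credit is $0.
Elderly Relief Credit: income exceeds $1,400,900 by $220,500, which is 45 full-or-partial $5,000 increments; reduction = 45 × $100 = $4,500, leaving $750.
First-Time Homebuyer Credit: $1,621,400 is below the $1,634,700 cutoff, so the full $7,175 applies.
Total: $0 + $750 + $7,175 = $7,925.

$7,925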